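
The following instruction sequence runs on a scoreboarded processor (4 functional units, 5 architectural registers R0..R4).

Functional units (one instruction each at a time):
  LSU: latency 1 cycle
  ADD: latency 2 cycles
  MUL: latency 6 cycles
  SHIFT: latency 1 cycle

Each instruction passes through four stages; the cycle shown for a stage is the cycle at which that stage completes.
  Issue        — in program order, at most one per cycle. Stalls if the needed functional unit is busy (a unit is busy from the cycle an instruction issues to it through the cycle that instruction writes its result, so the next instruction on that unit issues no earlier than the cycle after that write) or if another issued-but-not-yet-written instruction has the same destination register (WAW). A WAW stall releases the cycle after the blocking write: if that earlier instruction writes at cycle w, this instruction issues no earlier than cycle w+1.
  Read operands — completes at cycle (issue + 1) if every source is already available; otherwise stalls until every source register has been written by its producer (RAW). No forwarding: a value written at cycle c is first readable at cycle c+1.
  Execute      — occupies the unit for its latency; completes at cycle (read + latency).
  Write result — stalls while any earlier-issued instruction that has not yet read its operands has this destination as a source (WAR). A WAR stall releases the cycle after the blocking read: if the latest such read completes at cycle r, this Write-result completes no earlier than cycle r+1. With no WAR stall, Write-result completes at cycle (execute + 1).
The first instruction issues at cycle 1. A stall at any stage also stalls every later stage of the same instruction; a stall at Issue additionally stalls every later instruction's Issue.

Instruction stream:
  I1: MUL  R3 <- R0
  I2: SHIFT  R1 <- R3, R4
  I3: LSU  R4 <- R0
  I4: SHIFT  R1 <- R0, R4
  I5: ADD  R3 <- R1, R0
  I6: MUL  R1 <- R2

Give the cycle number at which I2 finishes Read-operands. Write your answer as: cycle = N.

cycle = 10

  I1 | 1 | 2 | 8 | 9
  I2 | 2 | 10 | 11 | 12   RAW R3: wait I1 write@9
  I3 | 3 | 4 | 5 | 11   WAR R4: wait I2 read@10
  I4 | 13 | 14 | 15 | 16   struct: SHIFT busy until I2 writes@12
  I5 | 14 | 17 | 19 | 20   RAW R1: wait I4 write@16
  I6 | 17 | 18 | 24 | 25   WAW R1: wait I4 write@16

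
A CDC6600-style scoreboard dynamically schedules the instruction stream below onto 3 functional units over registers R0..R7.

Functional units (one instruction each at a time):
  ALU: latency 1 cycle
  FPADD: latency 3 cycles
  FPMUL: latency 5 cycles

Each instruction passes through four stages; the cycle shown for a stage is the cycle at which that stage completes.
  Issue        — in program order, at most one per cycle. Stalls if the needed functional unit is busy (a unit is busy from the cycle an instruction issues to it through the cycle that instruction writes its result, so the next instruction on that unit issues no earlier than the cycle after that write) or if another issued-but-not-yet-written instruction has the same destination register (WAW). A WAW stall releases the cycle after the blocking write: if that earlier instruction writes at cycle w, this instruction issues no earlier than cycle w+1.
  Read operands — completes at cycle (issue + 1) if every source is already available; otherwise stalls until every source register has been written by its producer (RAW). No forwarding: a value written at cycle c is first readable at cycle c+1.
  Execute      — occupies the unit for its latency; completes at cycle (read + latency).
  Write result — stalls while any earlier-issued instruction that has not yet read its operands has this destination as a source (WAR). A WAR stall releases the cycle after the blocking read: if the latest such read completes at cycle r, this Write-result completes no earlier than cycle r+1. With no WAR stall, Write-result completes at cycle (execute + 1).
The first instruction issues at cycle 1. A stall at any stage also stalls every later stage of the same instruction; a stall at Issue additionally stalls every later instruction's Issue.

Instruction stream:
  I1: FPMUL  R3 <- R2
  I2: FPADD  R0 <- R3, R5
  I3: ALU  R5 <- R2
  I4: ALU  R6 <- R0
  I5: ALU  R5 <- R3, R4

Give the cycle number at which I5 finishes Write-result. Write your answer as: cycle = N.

[I1] 1/2/7/8
[I2] 2/9/12/13  (RAW R3: wait I1 write@8)
[I3] 3/4/5/10  (WAR R5: wait I2 read@9)
[I4] 11/14/15/16  (struct: ALU busy until I3 writes@10; RAW R0: wait I2 write@13)
[I5] 17/18/19/20  (struct: ALU busy until I4 writes@16)

cycle = 20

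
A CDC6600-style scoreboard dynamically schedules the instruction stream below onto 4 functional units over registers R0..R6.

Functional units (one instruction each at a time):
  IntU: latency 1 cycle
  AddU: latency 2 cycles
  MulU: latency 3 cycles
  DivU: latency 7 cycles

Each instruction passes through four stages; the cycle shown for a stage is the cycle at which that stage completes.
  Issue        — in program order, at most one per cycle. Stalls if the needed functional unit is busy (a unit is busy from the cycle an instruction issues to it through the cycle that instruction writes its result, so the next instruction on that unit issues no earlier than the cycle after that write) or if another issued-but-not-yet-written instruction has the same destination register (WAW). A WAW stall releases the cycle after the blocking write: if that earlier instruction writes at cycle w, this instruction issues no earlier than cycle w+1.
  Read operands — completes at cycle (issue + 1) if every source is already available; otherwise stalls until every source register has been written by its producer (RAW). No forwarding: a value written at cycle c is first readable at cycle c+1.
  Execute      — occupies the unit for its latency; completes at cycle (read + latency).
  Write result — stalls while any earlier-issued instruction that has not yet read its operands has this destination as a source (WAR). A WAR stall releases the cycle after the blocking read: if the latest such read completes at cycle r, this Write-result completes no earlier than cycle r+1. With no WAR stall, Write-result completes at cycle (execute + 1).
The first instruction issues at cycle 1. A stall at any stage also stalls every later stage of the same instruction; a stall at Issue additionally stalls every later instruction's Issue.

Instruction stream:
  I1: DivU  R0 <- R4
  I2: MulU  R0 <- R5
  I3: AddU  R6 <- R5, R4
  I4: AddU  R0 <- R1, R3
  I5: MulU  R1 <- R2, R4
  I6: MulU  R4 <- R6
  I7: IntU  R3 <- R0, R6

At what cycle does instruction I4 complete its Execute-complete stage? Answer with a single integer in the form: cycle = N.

cycle 1: issue I1 (DivU)
cycle 2: I1 read-ops
cycle 9: I1 finished on DivU
cycle 10: I1→R0
cycle 11: issue I2 (MulU)
cycle 12: I2 read-ops | issue I3 (AddU)
cycle 13: I3 read-ops
cycle 15: I2 finished on MulU | I3 finished on AddU
cycle 16: I2→R0 | I3→R6
cycle 17: issue I4 (AddU)
cycle 18: I4 read-ops | issue I5 (MulU)
cycle 19: I5 read-ops
cycle 20: I4 finished on AddU
cycle 21: I4→R0
cycle 22: I5 finished on MulU
cycle 23: I5→R1
cycle 24: issue I6 (MulU)
cycle 25: I6 read-ops | issue I7 (IntU)
cycle 26: I7 read-ops
cycle 27: I7 finished on IntU
cycle 28: I6 finished on MulU | I7→R3
cycle 29: I6→R4

cycle = 20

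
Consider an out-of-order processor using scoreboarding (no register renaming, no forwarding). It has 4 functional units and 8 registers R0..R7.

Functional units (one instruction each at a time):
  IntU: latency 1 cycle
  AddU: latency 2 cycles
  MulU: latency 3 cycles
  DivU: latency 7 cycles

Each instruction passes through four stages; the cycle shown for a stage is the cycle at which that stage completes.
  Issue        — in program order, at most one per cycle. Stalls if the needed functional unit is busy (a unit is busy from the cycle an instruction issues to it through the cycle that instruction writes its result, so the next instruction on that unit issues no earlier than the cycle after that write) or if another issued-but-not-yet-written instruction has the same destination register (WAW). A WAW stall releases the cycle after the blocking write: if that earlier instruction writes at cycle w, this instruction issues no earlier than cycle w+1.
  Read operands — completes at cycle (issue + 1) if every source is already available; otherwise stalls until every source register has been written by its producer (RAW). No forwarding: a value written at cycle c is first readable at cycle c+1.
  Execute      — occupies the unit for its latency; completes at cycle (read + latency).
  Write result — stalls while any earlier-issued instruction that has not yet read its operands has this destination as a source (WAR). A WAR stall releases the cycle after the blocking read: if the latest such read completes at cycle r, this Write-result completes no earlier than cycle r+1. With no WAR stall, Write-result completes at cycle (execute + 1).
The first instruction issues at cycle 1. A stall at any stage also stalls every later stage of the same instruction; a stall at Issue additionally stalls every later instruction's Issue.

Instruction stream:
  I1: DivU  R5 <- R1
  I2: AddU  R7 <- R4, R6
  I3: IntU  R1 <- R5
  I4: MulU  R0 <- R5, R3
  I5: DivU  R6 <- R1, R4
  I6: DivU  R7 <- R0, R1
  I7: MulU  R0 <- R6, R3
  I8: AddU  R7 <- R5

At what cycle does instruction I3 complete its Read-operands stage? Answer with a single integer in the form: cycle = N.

cycle = 11

I1: IS=1 RO=2 EX=9 WR=10
I2: IS=2 RO=3 EX=5 WR=6
I3: IS=3 RO=11 EX=12 WR=13  [RAW R5: wait I1 write@10]
I4: IS=4 RO=11 EX=14 WR=15  [RAW R5: wait I1 write@10]
I5: IS=11 RO=14 EX=21 WR=22  [struct: DivU busy until I1 writes@10; RAW R1: wait I3 write@13]
I6: IS=23 RO=24 EX=31 WR=32  [struct: DivU busy until I5 writes@22]
I7: IS=24 RO=25 EX=28 WR=29
I8: IS=33 RO=34 EX=36 WR=37  [WAW R7: wait I6 write@32]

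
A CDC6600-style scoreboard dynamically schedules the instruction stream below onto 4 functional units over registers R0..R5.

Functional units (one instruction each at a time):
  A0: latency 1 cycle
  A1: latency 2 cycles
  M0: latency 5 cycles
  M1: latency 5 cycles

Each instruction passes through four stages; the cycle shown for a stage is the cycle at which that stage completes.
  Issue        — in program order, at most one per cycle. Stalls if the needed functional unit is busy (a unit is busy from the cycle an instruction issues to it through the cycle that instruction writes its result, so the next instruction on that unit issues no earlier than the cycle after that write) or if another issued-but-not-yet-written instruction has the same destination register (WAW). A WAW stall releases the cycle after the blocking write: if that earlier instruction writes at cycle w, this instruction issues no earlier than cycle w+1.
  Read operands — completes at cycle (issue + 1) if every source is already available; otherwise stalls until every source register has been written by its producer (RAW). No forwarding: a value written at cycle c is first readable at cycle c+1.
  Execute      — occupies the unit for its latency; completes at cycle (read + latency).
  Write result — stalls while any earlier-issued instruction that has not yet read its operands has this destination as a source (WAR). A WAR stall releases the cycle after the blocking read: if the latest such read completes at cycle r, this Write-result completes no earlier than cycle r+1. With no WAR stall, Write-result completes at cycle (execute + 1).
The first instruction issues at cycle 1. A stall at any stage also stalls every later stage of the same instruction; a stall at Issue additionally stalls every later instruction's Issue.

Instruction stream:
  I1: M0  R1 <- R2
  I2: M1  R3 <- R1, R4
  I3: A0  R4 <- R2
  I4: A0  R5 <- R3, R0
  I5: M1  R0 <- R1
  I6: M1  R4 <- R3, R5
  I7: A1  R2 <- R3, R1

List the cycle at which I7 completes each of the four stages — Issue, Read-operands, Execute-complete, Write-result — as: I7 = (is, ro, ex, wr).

I7 = (25, 26, 28, 29)

I1 -> (1, 2, 7, 8)
I2 -> (2, 9, 14, 15)  // RAW R1: wait I1 write@8
I3 -> (3, 4, 5, 10)  // WAR R4: wait I2 read@9
I4 -> (11, 16, 17, 18)  // struct: A0 busy until I3 writes@10, RAW R3: wait I2 write@15
I5 -> (16, 17, 22, 23)  // struct: M1 busy until I2 writes@15
I6 -> (24, 25, 30, 31)  // struct: M1 busy until I5 writes@23
I7 -> (25, 26, 28, 29)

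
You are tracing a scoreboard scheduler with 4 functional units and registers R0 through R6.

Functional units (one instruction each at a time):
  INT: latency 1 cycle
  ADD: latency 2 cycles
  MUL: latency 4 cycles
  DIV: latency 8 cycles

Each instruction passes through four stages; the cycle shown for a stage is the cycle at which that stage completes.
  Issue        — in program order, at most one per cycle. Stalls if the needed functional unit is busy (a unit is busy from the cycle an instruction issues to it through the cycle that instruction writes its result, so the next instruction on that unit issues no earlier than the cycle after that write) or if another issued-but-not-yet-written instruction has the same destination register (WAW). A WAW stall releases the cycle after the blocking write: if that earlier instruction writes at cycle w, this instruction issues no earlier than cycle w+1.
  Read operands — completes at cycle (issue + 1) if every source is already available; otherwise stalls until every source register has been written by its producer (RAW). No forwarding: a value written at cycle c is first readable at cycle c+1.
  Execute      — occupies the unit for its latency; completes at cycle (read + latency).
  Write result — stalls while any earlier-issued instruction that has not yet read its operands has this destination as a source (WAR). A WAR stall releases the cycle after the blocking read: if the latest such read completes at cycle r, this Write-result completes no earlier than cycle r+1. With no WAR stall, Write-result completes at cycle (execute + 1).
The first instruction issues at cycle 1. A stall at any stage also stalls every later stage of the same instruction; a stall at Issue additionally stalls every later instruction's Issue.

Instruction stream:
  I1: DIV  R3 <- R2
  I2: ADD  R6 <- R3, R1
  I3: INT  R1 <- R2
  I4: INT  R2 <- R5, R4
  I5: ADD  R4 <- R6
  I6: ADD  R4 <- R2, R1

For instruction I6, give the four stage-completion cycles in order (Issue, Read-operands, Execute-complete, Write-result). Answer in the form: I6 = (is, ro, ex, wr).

I6 = (21, 22, 24, 25)

I1  is:1  ro:2  ex:10  wr:11
I2  is:2  ro:12  ex:14  wr:15  — RAW R3: wait I1 write@11
I3  is:3  ro:4  ex:5  wr:13  — WAR R1: wait I2 read@12
I4  is:14  ro:15  ex:16  wr:17  — struct: INT busy until I3 writes@13
I5  is:16  ro:17  ex:19  wr:20  — struct: ADD busy until I2 writes@15
I6  is:21  ro:22  ex:24  wr:25  — struct: ADD busy until I5 writes@20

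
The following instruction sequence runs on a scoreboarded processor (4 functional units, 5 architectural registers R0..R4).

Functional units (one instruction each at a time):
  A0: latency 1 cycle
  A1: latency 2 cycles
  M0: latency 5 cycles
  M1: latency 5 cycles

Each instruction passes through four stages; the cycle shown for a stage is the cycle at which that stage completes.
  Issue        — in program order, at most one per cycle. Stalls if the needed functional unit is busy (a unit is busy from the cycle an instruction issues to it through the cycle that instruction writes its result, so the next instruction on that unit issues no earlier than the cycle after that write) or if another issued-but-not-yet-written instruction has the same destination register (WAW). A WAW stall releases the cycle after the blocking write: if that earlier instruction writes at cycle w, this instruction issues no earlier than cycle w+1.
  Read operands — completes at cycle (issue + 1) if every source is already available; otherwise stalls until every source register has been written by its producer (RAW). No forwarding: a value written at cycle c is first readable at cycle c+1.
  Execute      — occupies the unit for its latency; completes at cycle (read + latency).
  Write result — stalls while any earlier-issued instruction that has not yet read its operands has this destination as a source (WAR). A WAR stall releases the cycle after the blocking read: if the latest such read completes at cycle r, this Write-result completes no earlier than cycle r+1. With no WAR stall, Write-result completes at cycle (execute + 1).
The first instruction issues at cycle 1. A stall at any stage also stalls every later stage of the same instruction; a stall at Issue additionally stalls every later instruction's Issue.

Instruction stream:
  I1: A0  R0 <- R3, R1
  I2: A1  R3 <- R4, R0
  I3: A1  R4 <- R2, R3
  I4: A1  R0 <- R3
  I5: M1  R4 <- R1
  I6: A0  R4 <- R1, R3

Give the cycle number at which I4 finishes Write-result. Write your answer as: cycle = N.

I1  is:1  ro:2  ex:3  wr:4
I2  is:2  ro:5  ex:7  wr:8  — RAW R0: wait I1 write@4
I3  is:9  ro:10  ex:12  wr:13  — struct: A1 busy until I2 writes@8
I4  is:14  ro:15  ex:17  wr:18  — struct: A1 busy until I3 writes@13
I5  is:15  ro:16  ex:21  wr:22
I6  is:23  ro:24  ex:25  wr:26  — WAW R4: wait I5 write@22

cycle = 18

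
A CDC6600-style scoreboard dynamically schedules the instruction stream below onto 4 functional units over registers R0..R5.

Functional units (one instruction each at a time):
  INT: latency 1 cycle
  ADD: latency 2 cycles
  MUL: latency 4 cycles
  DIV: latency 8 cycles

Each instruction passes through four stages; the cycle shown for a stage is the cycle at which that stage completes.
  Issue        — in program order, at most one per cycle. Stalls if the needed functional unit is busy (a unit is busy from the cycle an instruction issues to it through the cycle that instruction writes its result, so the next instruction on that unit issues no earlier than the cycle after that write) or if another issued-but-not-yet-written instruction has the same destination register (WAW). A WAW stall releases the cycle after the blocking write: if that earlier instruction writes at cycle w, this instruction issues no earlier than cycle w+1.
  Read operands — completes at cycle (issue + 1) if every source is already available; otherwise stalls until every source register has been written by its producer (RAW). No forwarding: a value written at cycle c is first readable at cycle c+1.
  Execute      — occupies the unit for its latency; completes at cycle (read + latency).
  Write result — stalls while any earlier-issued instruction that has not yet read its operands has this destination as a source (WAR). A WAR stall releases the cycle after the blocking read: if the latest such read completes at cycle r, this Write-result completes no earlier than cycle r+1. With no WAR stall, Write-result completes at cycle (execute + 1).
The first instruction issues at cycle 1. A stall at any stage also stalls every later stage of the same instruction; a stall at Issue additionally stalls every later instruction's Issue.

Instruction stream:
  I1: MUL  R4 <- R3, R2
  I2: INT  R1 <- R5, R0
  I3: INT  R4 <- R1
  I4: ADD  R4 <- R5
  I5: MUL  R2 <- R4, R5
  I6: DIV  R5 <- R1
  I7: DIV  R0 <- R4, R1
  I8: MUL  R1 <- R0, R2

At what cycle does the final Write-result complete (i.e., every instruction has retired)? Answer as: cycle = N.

1) issue 1, read 2, done 6, write 7
2) issue 2, read 3, done 4, write 5
3) issue 8, read 9, done 10, write 11  <WAW R4: wait I1 write@7>
4) issue 12, read 13, done 15, write 16  <WAW R4: wait I3 write@11>
5) issue 13, read 17, done 21, write 22  <RAW R4: wait I4 write@16>
6) issue 14, read 15, done 23, write 24
7) issue 25, read 26, done 34, write 35  <struct: DIV busy until I6 writes@24>
8) issue 26, read 36, done 40, write 41  <RAW R0: wait I7 write@35>

cycle = 41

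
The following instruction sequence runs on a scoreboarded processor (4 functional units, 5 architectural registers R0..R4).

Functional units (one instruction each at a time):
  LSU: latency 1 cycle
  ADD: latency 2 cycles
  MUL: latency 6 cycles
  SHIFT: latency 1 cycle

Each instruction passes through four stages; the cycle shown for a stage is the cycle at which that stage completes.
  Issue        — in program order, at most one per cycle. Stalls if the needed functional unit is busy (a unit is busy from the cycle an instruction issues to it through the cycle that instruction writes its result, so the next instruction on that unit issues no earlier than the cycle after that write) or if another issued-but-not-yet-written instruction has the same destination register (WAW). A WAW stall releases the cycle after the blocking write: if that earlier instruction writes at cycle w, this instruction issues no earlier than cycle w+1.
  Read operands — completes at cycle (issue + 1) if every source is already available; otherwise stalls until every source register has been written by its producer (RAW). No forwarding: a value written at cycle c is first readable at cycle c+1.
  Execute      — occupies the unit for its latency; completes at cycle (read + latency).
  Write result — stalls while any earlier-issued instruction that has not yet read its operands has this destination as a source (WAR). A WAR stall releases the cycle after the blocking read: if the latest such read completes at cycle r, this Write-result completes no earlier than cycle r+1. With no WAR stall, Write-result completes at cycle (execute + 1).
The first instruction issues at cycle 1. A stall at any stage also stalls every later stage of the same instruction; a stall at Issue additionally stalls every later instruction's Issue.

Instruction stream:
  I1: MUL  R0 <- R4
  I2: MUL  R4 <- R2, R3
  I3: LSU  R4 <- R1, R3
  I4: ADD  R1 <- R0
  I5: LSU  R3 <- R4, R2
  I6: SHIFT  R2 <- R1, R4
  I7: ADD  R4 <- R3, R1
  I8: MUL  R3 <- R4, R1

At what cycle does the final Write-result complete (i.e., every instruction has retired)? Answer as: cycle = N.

cycle = 38

cycle 1: issue I1 (MUL)
cycle 2: I1 read-ops
cycle 8: I1 finished on MUL
cycle 9: I1→R0
cycle 10: issue I2 (MUL)
cycle 11: I2 read-ops
cycle 17: I2 finished on MUL
cycle 18: I2→R4
cycle 19: issue I3 (LSU)
cycle 20: I3 read-ops, issue I4 (ADD)
cycle 21: I3 finished on LSU, I4 read-ops
cycle 22: I3→R4
cycle 23: I4 finished on ADD, issue I5 (LSU)
cycle 24: I4→R1, I5 read-ops, issue I6 (SHIFT)
cycle 25: I5 finished on LSU, I6 read-ops, issue I7 (ADD)
cycle 26: I5→R3, I6 finished on SHIFT
cycle 27: I6→R2, I7 read-ops, issue I8 (MUL)
cycle 29: I7 finished on ADD
cycle 30: I7→R4
cycle 31: I8 read-ops
cycle 37: I8 finished on MUL
cycle 38: I8→R3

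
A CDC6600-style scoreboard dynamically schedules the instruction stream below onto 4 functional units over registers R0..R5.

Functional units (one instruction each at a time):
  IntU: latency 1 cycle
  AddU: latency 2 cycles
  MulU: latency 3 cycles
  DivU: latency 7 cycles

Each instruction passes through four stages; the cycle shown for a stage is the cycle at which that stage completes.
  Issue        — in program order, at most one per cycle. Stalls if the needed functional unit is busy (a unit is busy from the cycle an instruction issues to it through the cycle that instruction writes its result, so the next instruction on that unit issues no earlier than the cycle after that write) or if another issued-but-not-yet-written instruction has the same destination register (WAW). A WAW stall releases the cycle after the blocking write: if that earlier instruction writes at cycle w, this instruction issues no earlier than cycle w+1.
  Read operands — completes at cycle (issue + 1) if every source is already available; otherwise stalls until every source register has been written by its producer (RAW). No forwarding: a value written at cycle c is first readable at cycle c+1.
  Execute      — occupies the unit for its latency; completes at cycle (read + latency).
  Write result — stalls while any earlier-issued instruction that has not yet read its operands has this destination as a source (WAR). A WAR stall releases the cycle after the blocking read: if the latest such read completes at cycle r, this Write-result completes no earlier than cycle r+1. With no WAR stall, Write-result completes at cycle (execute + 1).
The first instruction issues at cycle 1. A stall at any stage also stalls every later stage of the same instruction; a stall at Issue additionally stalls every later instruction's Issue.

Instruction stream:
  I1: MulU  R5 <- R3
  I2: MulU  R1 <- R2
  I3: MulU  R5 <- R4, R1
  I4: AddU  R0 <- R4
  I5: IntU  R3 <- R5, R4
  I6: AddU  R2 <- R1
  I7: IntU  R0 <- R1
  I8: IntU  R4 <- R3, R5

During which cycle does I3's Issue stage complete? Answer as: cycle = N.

c1: I1→MulU
c2: I1 RO
c5: I1 EX
c6: I1 WR R5
c7: I2→MulU
c8: I2 RO
c11: I2 EX
c12: I2 WR R1
c13: I3→MulU
c14: I3 RO | I4→AddU
c15: I4 RO | I5→IntU
c17: I3 EX | I4 EX
c18: I3 WR R5 | I4 WR R0
c19: I5 RO | I6→AddU
c20: I5 EX | I6 RO
c21: I5 WR R3
c22: I6 EX | I7→IntU
c23: I6 WR R2 | I7 RO
c24: I7 EX
c25: I7 WR R0
c26: I8→IntU
c27: I8 RO
c28: I8 EX
c29: I8 WR R4

cycle = 13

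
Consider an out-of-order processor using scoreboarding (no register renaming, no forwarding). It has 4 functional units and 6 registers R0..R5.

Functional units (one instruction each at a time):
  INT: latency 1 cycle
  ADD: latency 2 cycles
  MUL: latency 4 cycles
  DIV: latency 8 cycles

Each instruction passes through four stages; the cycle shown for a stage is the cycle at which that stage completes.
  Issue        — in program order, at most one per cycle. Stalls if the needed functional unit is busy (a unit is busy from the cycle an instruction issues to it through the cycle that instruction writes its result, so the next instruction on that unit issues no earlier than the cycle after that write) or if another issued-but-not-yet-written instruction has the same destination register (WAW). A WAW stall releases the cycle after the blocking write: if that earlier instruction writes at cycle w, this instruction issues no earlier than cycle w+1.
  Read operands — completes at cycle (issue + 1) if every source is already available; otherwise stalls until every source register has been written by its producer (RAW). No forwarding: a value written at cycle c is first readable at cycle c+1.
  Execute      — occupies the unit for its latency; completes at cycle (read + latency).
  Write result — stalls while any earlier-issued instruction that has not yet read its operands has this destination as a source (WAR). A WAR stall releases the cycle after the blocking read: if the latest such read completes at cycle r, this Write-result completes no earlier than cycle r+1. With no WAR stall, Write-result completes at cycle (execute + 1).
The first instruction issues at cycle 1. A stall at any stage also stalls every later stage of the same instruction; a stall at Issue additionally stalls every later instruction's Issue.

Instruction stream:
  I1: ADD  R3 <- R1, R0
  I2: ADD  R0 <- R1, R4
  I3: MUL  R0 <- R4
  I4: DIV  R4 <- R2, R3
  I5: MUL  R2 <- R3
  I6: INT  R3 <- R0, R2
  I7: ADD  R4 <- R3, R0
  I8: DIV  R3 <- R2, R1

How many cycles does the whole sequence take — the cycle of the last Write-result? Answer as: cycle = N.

cycle = 38

t=1  I1 dispatched to ADD
t=2  I1 operands ready
t=4  I1 complete
t=5  R3←I1
t=6  I2 dispatched to ADD
t=7  I2 operands ready
t=9  I2 complete
t=10  R0←I2
t=11  I3 dispatched to MUL
t=12  I3 operands ready; I4 dispatched to DIV
t=13  I4 operands ready
t=16  I3 complete
t=17  R0←I3
t=18  I5 dispatched to MUL
t=19  I5 operands ready; I6 dispatched to INT
t=21  I4 complete
t=22  R4←I4
t=23  I5 complete; I7 dispatched to ADD
t=24  R2←I5
t=25  I6 operands ready
t=26  I6 complete
t=27  R3←I6
t=28  I7 operands ready; I8 dispatched to DIV
t=29  I8 operands ready
t=30  I7 complete
t=31  R4←I7
t=37  I8 complete
t=38  R3←I8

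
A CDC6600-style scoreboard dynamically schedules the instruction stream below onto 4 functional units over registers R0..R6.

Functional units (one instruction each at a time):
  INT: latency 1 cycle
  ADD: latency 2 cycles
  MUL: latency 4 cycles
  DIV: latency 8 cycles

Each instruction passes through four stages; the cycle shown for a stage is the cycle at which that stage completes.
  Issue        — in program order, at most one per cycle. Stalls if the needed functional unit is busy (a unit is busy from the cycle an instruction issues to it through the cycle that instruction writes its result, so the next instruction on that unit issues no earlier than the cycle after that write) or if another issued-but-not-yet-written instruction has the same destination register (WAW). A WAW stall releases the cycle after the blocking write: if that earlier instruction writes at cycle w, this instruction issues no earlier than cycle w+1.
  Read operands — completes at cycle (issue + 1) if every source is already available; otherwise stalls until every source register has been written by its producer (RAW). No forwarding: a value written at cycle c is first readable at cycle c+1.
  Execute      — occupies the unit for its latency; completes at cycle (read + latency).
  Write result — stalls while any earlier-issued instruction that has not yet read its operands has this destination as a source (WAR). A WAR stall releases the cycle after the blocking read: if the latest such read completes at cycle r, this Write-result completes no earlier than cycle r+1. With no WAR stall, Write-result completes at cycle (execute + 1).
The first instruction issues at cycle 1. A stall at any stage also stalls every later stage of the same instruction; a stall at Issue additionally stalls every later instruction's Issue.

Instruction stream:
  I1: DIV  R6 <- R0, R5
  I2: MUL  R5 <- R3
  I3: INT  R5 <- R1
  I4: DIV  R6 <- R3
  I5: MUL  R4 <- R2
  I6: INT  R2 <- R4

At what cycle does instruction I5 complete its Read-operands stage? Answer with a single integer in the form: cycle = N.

cycle = 14

I1  is:1  ro:2  ex:10  wr:11
I2  is:2  ro:3  ex:7  wr:8
I3  is:9  ro:10  ex:11  wr:12  — WAW R5: wait I2 write@8
I4  is:12  ro:13  ex:21  wr:22  — struct: DIV busy until I1 writes@11
I5  is:13  ro:14  ex:18  wr:19
I6  is:14  ro:20  ex:21  wr:22  — RAW R4: wait I5 write@19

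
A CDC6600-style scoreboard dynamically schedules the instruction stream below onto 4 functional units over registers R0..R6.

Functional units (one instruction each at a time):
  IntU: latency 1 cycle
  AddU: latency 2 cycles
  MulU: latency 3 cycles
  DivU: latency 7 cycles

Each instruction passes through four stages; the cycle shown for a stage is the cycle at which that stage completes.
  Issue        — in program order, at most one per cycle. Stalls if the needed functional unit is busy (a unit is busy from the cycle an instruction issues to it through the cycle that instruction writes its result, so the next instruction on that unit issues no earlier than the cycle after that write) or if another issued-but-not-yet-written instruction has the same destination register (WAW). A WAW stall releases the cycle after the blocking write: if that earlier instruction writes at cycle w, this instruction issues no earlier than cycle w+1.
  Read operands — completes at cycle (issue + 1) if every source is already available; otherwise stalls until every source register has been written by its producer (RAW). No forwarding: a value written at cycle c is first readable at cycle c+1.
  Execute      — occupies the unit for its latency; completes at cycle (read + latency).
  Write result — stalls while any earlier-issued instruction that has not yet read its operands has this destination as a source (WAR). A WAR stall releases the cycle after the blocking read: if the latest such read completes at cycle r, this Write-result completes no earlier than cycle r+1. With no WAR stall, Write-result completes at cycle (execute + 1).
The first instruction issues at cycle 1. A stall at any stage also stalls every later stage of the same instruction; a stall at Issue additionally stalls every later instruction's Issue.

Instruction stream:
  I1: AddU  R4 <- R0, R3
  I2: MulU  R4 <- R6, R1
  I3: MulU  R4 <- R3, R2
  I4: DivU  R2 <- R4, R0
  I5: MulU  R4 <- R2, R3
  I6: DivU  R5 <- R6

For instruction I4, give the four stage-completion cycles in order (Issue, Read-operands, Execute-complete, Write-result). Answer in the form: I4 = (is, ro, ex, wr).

I4 = (13, 18, 25, 26)

[1] issue I1 (AddU)
[2] I1 read-ops
[4] I1 finished on AddU
[5] I1→R4
[6] issue I2 (MulU)
[7] I2 read-ops
[10] I2 finished on MulU
[11] I2→R4
[12] issue I3 (MulU)
[13] I3 read-ops | issue I4 (DivU)
[16] I3 finished on MulU
[17] I3→R4
[18] I4 read-ops | issue I5 (MulU)
[25] I4 finished on DivU
[26] I4→R2
[27] I5 read-ops | issue I6 (DivU)
[28] I6 read-ops
[30] I5 finished on MulU
[31] I5→R4
[35] I6 finished on DivU
[36] I6→R5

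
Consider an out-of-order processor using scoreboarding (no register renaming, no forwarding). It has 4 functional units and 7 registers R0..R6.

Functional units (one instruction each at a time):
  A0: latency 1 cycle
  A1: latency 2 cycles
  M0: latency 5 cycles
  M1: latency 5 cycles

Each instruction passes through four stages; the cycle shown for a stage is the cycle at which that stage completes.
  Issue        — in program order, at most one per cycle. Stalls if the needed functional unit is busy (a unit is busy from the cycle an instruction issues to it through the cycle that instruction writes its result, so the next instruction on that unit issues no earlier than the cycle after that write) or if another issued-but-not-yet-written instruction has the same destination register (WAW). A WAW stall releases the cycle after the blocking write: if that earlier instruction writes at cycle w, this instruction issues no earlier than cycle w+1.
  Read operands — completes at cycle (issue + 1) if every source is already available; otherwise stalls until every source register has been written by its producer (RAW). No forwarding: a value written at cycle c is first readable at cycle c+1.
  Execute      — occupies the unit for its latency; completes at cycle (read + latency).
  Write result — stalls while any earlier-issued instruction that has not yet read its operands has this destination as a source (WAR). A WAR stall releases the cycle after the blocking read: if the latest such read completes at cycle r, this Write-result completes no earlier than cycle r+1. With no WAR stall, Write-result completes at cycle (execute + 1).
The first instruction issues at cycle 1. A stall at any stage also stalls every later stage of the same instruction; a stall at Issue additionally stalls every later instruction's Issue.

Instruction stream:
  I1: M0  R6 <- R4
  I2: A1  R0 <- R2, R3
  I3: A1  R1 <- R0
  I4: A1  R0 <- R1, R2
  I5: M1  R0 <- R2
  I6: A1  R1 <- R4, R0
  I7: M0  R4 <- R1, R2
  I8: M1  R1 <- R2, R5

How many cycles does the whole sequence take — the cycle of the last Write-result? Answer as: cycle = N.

[1] I1→M0
[2] I1 RO, I2→A1
[3] I2 RO
[5] I2 EX
[6] I2 WR R0
[7] I1 EX, I3→A1
[8] I1 WR R6, I3 RO
[10] I3 EX
[11] I3 WR R1
[12] I4→A1
[13] I4 RO
[15] I4 EX
[16] I4 WR R0
[17] I5→M1
[18] I5 RO, I6→A1
[19] I7→M0
[23] I5 EX
[24] I5 WR R0
[25] I6 RO
[27] I6 EX
[28] I6 WR R1
[29] I7 RO, I8→M1
[30] I8 RO
[34] I7 EX
[35] I7 WR R4, I8 EX
[36] I8 WR R1

cycle = 36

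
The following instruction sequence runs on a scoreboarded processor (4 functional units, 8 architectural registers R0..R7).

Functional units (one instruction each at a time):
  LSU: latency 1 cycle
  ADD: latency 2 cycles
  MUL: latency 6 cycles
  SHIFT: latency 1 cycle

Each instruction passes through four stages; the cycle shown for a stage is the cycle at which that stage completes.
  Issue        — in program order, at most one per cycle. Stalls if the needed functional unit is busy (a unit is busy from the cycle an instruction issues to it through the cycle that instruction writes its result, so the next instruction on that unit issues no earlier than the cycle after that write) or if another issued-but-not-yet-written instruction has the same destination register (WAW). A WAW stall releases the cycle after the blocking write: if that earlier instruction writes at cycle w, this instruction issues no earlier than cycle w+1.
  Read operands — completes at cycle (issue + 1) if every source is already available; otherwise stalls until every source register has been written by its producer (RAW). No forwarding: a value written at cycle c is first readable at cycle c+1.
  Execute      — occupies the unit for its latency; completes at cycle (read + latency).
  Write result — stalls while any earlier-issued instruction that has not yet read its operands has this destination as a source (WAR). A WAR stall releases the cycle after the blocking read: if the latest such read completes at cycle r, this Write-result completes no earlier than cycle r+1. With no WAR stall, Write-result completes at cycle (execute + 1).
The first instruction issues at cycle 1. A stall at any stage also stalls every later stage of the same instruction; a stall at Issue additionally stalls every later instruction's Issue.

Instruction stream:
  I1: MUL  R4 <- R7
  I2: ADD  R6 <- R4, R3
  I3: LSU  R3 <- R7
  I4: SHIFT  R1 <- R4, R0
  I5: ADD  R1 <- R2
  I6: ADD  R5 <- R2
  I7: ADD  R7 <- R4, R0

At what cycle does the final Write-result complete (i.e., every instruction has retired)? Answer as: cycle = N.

cycle = 28

I1  is:1  ro:2  ex:8  wr:9
I2  is:2  ro:10  ex:12  wr:13  — RAW R4: wait I1 write@9
I3  is:3  ro:4  ex:5  wr:11  — WAR R3: wait I2 read@10
I4  is:4  ro:10  ex:11  wr:12  — RAW R4: wait I1 write@9
I5  is:14  ro:15  ex:17  wr:18  — struct: ADD busy until I2 writes@13
I6  is:19  ro:20  ex:22  wr:23  — struct: ADD busy until I5 writes@18
I7  is:24  ro:25  ex:27  wr:28  — struct: ADD busy until I6 writes@23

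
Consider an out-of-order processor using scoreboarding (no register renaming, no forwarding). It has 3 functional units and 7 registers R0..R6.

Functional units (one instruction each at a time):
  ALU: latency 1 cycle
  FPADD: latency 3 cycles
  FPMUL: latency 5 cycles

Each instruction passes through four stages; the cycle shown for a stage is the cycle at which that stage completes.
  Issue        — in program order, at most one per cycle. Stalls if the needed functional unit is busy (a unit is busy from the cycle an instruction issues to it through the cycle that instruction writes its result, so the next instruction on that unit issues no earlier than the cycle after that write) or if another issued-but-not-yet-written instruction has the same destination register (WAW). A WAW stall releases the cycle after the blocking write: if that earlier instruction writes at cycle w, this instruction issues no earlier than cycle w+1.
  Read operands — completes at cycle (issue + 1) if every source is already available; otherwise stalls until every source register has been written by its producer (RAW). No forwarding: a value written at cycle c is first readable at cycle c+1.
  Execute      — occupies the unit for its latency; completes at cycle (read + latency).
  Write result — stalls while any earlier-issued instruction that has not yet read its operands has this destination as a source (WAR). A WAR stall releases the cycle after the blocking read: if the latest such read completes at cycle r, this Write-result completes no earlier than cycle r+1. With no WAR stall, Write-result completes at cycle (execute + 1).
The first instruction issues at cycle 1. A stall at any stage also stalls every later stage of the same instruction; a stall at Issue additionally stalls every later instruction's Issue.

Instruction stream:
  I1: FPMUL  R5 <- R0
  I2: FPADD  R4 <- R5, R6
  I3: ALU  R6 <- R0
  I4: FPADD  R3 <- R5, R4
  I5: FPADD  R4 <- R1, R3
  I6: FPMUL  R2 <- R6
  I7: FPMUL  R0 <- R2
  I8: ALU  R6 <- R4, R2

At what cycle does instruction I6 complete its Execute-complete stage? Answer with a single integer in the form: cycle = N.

[1] issue I1 (FPMUL)
[2] I1 read-ops; issue I2 (FPADD)
[3] issue I3 (ALU)
[4] I3 read-ops
[5] I3 finished on ALU
[7] I1 finished on FPMUL
[8] I1→R5
[9] I2 read-ops
[10] I3→R6
[12] I2 finished on FPADD
[13] I2→R4
[14] issue I4 (FPADD)
[15] I4 read-ops
[18] I4 finished on FPADD
[19] I4→R3
[20] issue I5 (FPADD)
[21] I5 read-ops; issue I6 (FPMUL)
[22] I6 read-ops
[24] I5 finished on FPADD
[25] I5→R4
[27] I6 finished on FPMUL
[28] I6→R2
[29] issue I7 (FPMUL)
[30] I7 read-ops; issue I8 (ALU)
[31] I8 read-ops
[32] I8 finished on ALU
[33] I8→R6
[35] I7 finished on FPMUL
[36] I7→R0

cycle = 27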